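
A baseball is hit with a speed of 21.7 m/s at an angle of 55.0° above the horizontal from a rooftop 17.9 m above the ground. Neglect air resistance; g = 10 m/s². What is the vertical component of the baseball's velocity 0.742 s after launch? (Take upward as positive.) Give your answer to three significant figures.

10.4 m/s

Initial vertical component: v_y0 = 21.7 sin 55.0° = 17.78 m/s.
v_y(t) = v_y0 − g t = 17.78 − 10 × 0.742 = 10.4 m/s.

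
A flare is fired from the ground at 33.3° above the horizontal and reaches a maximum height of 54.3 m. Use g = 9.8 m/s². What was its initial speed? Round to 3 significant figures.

59.4 m/s

At maximum height v_y = 0, so (v₀ sin θ)² = 2 g H.
v₀ sin 33.3° = √(2 × 9.8 × 54.3) = 32.62 m/s.
v₀ = 32.62 / sin 33.3° = 32.62 / 0.5490 = 59.4 m/s.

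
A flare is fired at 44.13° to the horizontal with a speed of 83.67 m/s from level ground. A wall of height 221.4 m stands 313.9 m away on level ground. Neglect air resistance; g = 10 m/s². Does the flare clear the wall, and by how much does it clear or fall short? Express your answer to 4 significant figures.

v_x = 83.67 cos 44.13° = 60.055 m/s; v_y0 = 83.67 sin 44.13° = 58.258 m/s.
Time to reach the wall: t = 313.9 / 60.055 = 5.2269 s.
Height at that point: y = 58.258×5.2269 − 5.000×5.2269² = 167.91 m.
That is 221.4 − 167.91 = 53.49 m below the top of the wall, so the flare does not clear it.

No — it falls 53.49 m short of clearing the wall.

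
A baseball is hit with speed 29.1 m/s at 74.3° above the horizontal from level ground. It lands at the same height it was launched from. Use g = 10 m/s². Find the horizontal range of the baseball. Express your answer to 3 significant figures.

44.1 m

For level ground, R = v₀² sin(2θ) / g.
sin(2 × 74.3°) = sin 148.6° = 0.5210.
R = (29.1)² × 0.5210 / 10 = 44.1 m.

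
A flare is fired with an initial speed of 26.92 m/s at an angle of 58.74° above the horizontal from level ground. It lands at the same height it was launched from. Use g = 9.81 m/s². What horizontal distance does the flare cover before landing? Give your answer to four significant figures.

For level ground, R = v₀² sin(2θ) / g.
sin(2 × 58.74°) = sin 117.48° = 0.8872.
R = (26.92)² × 0.8872 / 9.81 = 65.54 m.

65.54 m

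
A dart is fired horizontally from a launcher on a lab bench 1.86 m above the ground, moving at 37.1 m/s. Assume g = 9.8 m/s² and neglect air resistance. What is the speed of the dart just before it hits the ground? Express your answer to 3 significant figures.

37.6 m/s

Fall time: t = √(2 × 1.86 / 9.8) = 0.6161 s.
At impact: v_x = 37.1 m/s (unchanged), v_y = g t = 9.8 × 0.6161 = 6.038 m/s.
Speed = √(v_x² + v_y²) = √(1376 + 36.46) = 37.6 m/s.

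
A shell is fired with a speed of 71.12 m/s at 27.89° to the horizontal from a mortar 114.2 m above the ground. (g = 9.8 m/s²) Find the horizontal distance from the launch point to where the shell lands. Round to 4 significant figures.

584.4 m

Components: v_x = 71.12 cos 27.89° = 62.859 m/s, v_y = 71.12 sin 27.89° = 33.268 m/s.
Vertical: 0 = 114.2 + 33.268 t − ½(9.8) t² ⇒ 4.900 t² − 33.268 t − 114.2 = 0.
t = [33.268 + √(1106.8 + 2238.3)] / 9.800 = 9.2964 s.
Horizontal: R = v_x · t = 62.859 × 9.2964 = 584.4 m.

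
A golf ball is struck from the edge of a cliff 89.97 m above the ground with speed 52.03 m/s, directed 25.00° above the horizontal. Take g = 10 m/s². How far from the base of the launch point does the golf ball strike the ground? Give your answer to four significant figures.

Components: v_x = 52.03 cos 25.00° = 47.155 m/s, v_y = 52.03 sin 25.00° = 21.989 m/s.
Vertical: 0 = 89.97 + 21.989 t − ½(10) t² ⇒ 5.000 t² − 21.989 t − 89.97 = 0.
t = [21.989 + √(483.52 + 1799.4)] / 10.00 = 6.9769 s.
Horizontal: R = v_x · t = 47.155 × 6.9769 = 329.0 m.

329.0 m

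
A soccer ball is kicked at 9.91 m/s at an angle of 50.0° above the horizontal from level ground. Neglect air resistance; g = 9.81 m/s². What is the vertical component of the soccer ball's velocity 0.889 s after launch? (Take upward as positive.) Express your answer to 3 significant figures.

-1.13 m/s

Initial vertical component: v_y0 = 9.91 sin 50.0° = 7.592 m/s.
v_y(t) = v_y0 − g t = 7.592 − 9.81 × 0.889 = -1.13 m/s.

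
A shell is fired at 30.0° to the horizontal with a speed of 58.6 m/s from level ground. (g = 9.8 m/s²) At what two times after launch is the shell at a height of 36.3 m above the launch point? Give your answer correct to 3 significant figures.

1.75 s and 4.23 s

v_y0 = 58.6 sin 30.0° = 29.30 m/s.
Set y = v_y0 t − ½ g t² = 36.3: 4.900 t² − 29.30 t + 36.3 = 0.
t = [29.30 ± √(858.5 − 711.5)] / 9.8 = (29.30 ± 12.12) / 9.8, giving t = 1.75 s or t = 4.23 s.
So the shell is at 36.3 m at t = 1.75 s (rising) and t = 4.23 s (falling).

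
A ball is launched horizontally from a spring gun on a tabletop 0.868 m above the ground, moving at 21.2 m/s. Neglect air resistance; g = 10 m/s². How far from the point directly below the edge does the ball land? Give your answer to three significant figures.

Initial vertical velocity is zero, so the fall time comes from h = ½ g t²: t = √(2 × 0.868 / 10) = 0.4167 s.
Horizontal motion is uniform at 21.2 m/s, so x = 21.2 × 0.4167 = 8.83 m.

8.83 m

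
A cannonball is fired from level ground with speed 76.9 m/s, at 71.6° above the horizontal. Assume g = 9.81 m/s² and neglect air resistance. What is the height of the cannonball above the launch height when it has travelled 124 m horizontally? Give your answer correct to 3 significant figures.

245 m

v_x = 76.9 cos 71.6° = 24.27 m/s, v_y0 = 76.9 sin 71.6° = 72.97 m/s.
Time to reach x = 124 m: t = x / v_x = 124 / 24.27 = 5.109 s.
y = v_y0 t − ½ g t² = 72.97×5.109 − 4.905×5.109² = 245 m.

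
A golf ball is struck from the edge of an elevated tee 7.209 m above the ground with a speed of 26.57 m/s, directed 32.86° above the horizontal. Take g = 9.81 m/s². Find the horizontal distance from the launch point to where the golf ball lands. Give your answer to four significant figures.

Components: v_x = 26.57 cos 32.86° = 22.319 m/s, v_y = 26.57 sin 32.86° = 14.417 m/s.
Vertical: 0 = 7.209 + 14.417 t − ½(9.81) t² ⇒ 4.905 t² − 14.417 t − 7.209 = 0.
t = [14.417 + √(207.85 + 141.44)] / 9.810 = 3.3748 s.
Horizontal: R = v_x · t = 22.319 × 3.3748 = 75.32 m.

75.32 m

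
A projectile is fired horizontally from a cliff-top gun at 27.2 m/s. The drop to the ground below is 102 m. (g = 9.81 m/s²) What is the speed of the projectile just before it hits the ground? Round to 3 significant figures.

52.4 m/s

Fall time: t = √(2 × 102 / 9.81) = 4.560 s.
At impact: v_x = 27.2 m/s (unchanged), v_y = g t = 9.81 × 4.560 = 44.73 m/s.
Speed = √(v_x² + v_y²) = √(739.8 + 2001) = 52.4 m/s.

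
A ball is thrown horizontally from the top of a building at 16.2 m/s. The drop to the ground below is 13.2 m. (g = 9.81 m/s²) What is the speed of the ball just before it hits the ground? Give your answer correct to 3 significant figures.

Fall time: t = √(2 × 13.2 / 9.81) = 1.640 s.
At impact: v_x = 16.2 m/s (unchanged), v_y = g t = 9.81 × 1.640 = 16.09 m/s.
Speed = √(v_x² + v_y²) = √(262.4 + 258.9) = 22.8 m/s.

22.8 m/s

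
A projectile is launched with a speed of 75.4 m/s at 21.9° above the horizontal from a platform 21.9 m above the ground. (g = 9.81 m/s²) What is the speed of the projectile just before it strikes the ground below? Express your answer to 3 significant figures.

v_x = 75.4 cos 21.9° = 69.96 m/s is unchanged throughout.
For the vertical component, v_y² = v_y0² + 2 g h = (28.12)² + 2×9.81×21.9 = 1220, so |v_y| = 34.93 m/s.
Impact speed = √(v_x² + v_y²) = √(4894 + 1220) = 78.2 m/s.

78.2 m/s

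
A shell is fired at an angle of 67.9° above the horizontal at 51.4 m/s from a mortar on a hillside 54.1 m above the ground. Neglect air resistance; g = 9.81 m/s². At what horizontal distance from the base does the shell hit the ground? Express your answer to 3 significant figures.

208 m

Components: v_x = 51.4 cos 67.9° = 19.34 m/s, v_y = 51.4 sin 67.9° = 47.62 m/s.
Vertical: 0 = 54.1 + 47.62 t − ½(9.81) t² ⇒ 4.905 t² − 47.62 t − 54.1 = 0.
t = [47.62 + √(2268 + 1061)] / 9.810 = 10.74 s.
Horizontal: R = v_x · t = 19.34 × 10.74 = 208 m.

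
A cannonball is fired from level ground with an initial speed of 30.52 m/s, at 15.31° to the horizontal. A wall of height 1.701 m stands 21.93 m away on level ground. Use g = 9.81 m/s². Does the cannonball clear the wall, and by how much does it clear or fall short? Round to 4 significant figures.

Yes — it clears the wall by 1.580 m.

v_x = 30.52 cos 15.31° = 29.437 m/s; v_y0 = 30.52 sin 15.31° = 8.0585 m/s.
Time to reach the wall: t = 21.93 / 29.437 = 0.74498 s.
Height at that point: y = 8.0585×0.74498 − 4.905×0.74498² = 3.2812 m.
That is 3.2812 − 1.701 = 1.580 m above the top of the wall, so the cannonball clears it.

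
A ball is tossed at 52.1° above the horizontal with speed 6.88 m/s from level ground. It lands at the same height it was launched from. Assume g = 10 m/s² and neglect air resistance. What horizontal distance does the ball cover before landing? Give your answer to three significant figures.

For level ground, R = v₀² sin(2θ) / g.
sin(2 × 52.1°) = sin 104.2° = 0.9694.
R = (6.88)² × 0.9694 / 10 = 4.59 m.

4.59 m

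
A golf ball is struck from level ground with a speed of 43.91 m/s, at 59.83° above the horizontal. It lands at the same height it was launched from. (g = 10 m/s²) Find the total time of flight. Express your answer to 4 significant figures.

7.592 s

Vertical component: v_y = 43.91 sin 59.83° = 37.962 m/s.
For a projectile landing at launch height, time of flight is t = 2 v_y / g = 2 × 37.962 / 10 = 7.592 s.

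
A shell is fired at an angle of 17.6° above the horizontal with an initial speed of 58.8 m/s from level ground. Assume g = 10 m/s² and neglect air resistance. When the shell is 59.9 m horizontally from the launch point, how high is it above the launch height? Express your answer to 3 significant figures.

v_x = 58.8 cos 17.6° = 56.05 m/s, v_y0 = 58.8 sin 17.6° = 17.78 m/s.
Time to reach x = 59.9 m: t = x / v_x = 59.9 / 56.05 = 1.069 s.
y = v_y0 t − ½ g t² = 17.78×1.069 − 5.000×1.069² = 13.3 m.

13.3 m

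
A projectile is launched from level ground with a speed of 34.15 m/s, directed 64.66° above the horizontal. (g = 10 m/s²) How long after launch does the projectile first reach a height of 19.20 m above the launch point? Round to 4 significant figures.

0.7019 s

v_y0 = 34.15 sin 64.66° = 30.864 m/s.
Set y = v_y0 t − ½ g t² = 19.20: 5.000 t² − 30.864 t + 19.20 = 0.
t = [30.864 ± √(952.59 − 384.00)] / 10 = (30.864 ± 23.845) / 10, giving t = 0.7019 s or t = 5.471 s.
The projectile is on the way up at the first time, so t = 0.7019 s.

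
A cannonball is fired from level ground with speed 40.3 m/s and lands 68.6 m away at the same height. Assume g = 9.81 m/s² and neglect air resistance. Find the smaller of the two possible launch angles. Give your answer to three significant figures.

Level-ground range: R = v₀² sin(2θ)/g ⇒ sin 2θ = R g / v₀² = 68.6×9.81/40.3² = 0.4144.
2θ = arcsin(0.4144) = 24.48° or 180° − 24.48° = 155.52°.
So θ = 12.2° or θ = 77.8°.

12.2°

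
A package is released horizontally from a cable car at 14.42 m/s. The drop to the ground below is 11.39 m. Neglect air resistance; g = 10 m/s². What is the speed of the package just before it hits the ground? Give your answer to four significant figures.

Fall time: t = √(2 × 11.39 / 10) = 1.5093 s.
At impact: v_x = 14.42 m/s (unchanged), v_y = g t = 10 × 1.5093 = 15.093 m/s.
Speed = √(v_x² + v_y²) = √(207.94 + 227.80) = 20.87 m/s.

20.87 m/s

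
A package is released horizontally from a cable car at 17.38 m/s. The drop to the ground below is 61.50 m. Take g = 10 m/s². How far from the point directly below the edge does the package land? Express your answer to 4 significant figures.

60.95 m

Initial vertical velocity is zero, so the fall time comes from h = ½ g t²: t = √(2 × 61.50 / 10) = 3.5071 s.
Horizontal motion is uniform at 17.38 m/s, so x = 17.38 × 3.5071 = 60.95 m.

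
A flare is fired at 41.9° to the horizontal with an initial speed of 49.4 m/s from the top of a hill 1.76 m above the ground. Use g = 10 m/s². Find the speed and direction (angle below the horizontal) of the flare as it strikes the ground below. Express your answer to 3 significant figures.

v_x = 49.4 cos 41.9° = 36.77 m/s (constant).
|v_y| at impact = √((32.99)² + 2×10×1.76) = 33.52 m/s.
Speed = √(36.77² + 33.52²) = 49.8 m/s; angle = arctan(33.52/36.77) = 42.4° below horizontal.

49.8 m/s at 42.4° below the horizontal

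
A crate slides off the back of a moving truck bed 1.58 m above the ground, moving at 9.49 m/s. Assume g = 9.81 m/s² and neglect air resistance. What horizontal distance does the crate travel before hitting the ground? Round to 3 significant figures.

5.39 m

Initial vertical velocity is zero, so the fall time comes from h = ½ g t²: t = √(2 × 1.58 / 9.81) = 0.5676 s.
Horizontal motion is uniform at 9.49 m/s, so x = 9.49 × 0.5676 = 5.39 m.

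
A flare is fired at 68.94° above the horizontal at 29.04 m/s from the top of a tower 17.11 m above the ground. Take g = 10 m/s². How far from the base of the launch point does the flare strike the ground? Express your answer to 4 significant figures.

62.52 m

Components: v_x = 29.04 cos 68.94° = 10.435 m/s, v_y = 29.04 sin 68.94° = 27.100 m/s.
Vertical: 0 = 17.11 + 27.100 t − ½(10) t² ⇒ 5.000 t² − 27.100 t − 17.11 = 0.
t = [27.100 + √(734.41 + 342.20)] / 10.00 = 5.9912 s.
Horizontal: R = v_x · t = 10.435 × 5.9912 = 62.52 m.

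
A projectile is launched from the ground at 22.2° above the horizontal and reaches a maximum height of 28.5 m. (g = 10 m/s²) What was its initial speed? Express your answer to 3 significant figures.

63.2 m/s

At maximum height v_y = 0, so (v₀ sin θ)² = 2 g H.
v₀ sin 22.2° = √(2 × 10 × 28.5) = 23.87 m/s.
v₀ = 23.87 / sin 22.2° = 23.87 / 0.3778 = 63.2 m/s.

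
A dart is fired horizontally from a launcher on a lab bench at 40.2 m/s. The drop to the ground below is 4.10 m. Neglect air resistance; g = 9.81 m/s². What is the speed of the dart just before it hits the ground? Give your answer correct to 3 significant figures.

Fall time: t = √(2 × 4.10 / 9.81) = 0.9143 s.
At impact: v_x = 40.2 m/s (unchanged), v_y = g t = 9.81 × 0.9143 = 8.969 m/s.
Speed = √(v_x² + v_y²) = √(1616 + 80.44) = 41.2 m/s.

41.2 m/s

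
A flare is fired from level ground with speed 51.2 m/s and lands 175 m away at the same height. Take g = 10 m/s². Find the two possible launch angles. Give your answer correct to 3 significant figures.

20.9° and 69.1°

Level-ground range: R = v₀² sin(2θ)/g ⇒ sin 2θ = R g / v₀² = 175×10/51.2² = 0.6676.
2θ = arcsin(0.6676) = 41.88° or 180° − 41.88° = 138.12°.
So θ = 20.9° or θ = 69.1°.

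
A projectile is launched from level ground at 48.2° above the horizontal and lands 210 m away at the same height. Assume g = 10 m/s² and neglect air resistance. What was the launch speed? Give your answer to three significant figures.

On level ground, R = v₀² sin(2θ) / g, so v₀ = √(R g / sin 2θ).
sin(2 × 48.2°) = 0.9938.
v₀ = √(210 × 10 / 0.9938) = √2113 = 46.0 m/s.

46.0 m/s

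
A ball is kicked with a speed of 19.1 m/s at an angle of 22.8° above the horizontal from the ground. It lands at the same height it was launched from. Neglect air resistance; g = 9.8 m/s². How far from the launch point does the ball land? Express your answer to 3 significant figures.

26.6 m

For level ground, R = v₀² sin(2θ) / g.
sin(2 × 22.8°) = sin 45.60° = 0.7145.
R = (19.1)² × 0.7145 / 9.8 = 26.6 m.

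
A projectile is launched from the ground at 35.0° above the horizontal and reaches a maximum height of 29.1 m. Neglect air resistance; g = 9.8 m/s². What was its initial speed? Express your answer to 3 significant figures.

41.6 m/s

At maximum height v_y = 0, so (v₀ sin θ)² = 2 g H.
v₀ sin 35.0° = √(2 × 9.8 × 29.1) = 23.88 m/s.
v₀ = 23.88 / sin 35.0° = 23.88 / 0.5736 = 41.6 m/s.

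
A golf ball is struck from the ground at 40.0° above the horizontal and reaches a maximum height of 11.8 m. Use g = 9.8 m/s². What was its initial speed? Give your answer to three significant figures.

At maximum height v_y = 0, so (v₀ sin θ)² = 2 g H.
v₀ sin 40.0° = √(2 × 9.8 × 11.8) = 15.21 m/s.
v₀ = 15.21 / sin 40.0° = 15.21 / 0.6428 = 23.7 m/s.

23.7 m/s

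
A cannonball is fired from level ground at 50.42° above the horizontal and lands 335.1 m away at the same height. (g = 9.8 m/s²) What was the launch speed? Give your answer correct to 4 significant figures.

57.82 m/s

On level ground, R = v₀² sin(2θ) / g, so v₀ = √(R g / sin 2θ).
sin(2 × 50.42°) = 0.9822.
v₀ = √(335.1 × 9.8 / 0.9822) = √3343.5 = 57.82 m/s.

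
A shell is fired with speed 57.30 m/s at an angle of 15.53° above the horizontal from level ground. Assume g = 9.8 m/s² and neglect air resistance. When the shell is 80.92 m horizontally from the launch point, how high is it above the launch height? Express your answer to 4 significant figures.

11.96 m

v_x = 57.30 cos 15.53° = 55.208 m/s, v_y0 = 57.30 sin 15.53° = 15.342 m/s.
Time to reach x = 80.92 m: t = x / v_x = 80.92 / 55.208 = 1.4657 s.
y = v_y0 t − ½ g t² = 15.342×1.4657 − 4.900×1.4657² = 11.96 m.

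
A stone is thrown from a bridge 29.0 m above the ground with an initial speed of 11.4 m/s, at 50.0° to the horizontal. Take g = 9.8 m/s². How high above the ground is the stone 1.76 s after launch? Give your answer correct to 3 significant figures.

v_y0 = 11.4 sin 50.0° = 8.733 m/s.
y(t) = 29.0 + v_y0 t − ½ g t² = 29.0 + 8.733×1.76 − ½×9.8×1.76² = 29.2 m.

29.2 m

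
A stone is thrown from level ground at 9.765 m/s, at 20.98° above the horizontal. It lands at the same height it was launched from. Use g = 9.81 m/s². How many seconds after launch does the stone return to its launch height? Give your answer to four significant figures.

Vertical component: v_y = 9.765 sin 20.98° = 3.4963 m/s.
For a projectile landing at launch height, time of flight is t = 2 v_y / g = 2 × 3.4963 / 9.81 = 0.7128 s.

0.7128 s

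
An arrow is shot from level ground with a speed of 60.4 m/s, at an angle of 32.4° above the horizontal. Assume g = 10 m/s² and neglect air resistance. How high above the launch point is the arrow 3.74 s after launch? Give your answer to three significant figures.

v_y0 = 60.4 sin 32.4° = 32.36 m/s.
y(t) = v_y0 t − ½ g t² = 32.36×3.74 − 5.000×3.74² = 51.1 m.

51.1 m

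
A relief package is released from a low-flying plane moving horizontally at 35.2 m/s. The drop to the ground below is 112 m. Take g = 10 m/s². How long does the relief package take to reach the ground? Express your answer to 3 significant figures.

4.73 s

The horizontal speed doesn't affect the fall. With v_y0 = 0, h = ½ g t².
t = √(2 × 112 / 10) = √22.40 = 4.73 s.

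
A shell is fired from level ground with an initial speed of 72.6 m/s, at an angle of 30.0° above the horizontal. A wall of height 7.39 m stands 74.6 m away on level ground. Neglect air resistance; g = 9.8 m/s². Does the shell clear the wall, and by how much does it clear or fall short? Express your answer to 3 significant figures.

Yes — it clears the wall by 28.8 m.

v_x = 72.6 cos 30.0° = 62.87 m/s; v_y0 = 72.6 sin 30.0° = 36.30 m/s.
Time to reach the wall: t = 74.6 / 62.87 = 1.187 s.
Height at that point: y = 36.30×1.187 − 4.900×1.187² = 36.18 m.
That is 36.18 − 7.39 = 28.8 m above the top of the wall, so the shell clears it.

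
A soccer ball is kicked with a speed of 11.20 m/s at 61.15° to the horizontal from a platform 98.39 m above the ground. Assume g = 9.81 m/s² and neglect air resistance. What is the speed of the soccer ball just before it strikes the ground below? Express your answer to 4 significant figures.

v_x = 11.20 cos 61.15° = 5.4042 m/s is unchanged throughout.
For the vertical component, v_y² = v_y0² + 2 g h = (9.8099)² + 2×9.81×98.39 = 2026.6, so |v_y| = 45.018 m/s.
Impact speed = √(v_x² + v_y²) = √(29.205 + 2026.6) = 45.34 m/s.

45.34 m/s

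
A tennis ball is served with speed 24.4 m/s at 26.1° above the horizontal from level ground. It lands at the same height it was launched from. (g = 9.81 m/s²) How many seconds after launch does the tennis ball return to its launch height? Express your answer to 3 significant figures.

2.19 s

Vertical component: v_y = 24.4 sin 26.1° = 10.73 m/s.
For a projectile landing at launch height, time of flight is t = 2 v_y / g = 2 × 10.73 / 9.81 = 2.19 s.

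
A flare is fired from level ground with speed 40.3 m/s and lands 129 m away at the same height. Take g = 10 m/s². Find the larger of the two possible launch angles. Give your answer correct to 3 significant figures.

63.7°

Level-ground range: R = v₀² sin(2θ)/g ⇒ sin 2θ = R g / v₀² = 129×10/40.3² = 0.7943.
2θ = arcsin(0.7943) = 52.59° or 180° − 52.59° = 127.41°.
So θ = 26.3° or θ = 63.7°.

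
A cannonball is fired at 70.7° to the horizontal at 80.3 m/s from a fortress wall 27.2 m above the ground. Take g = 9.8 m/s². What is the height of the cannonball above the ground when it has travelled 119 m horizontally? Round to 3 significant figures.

v_x = 80.3 cos 70.7° = 26.54 m/s, v_y0 = 80.3 sin 70.7° = 75.79 m/s.
Time to reach x = 119 m: t = x / v_x = 119 / 26.54 = 4.484 s.
y = 27.2 + v_y0 t − ½ g t² = 27.2 + 75.79×4.484 − 4.900×4.484² = 269 m.

269 m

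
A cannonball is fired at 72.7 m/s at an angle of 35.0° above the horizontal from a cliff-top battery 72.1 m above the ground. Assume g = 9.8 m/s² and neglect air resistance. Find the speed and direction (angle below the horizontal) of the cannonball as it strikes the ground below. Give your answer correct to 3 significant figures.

v_x = 72.7 cos 35.0° = 59.55 m/s (constant).
|v_y| at impact = √((41.70)² + 2×9.8×72.1) = 56.14 m/s.
Speed = √(59.55² + 56.14²) = 81.8 m/s; angle = arctan(56.14/59.55) = 43.3° below horizontal.

81.8 m/s at 43.3° below the horizontal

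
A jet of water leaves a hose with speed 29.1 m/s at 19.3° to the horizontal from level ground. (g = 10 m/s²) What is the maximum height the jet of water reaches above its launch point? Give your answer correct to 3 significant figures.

Vertical component of launch velocity: v_y = 29.1 sin 19.3° = 9.618 m/s.
At the highest point the vertical velocity is zero, so v_y² = 2 g h_max.
h_max = (9.618)² / (2 × 10) = 92.51 / 20.00 = 4.63 m.

4.63 m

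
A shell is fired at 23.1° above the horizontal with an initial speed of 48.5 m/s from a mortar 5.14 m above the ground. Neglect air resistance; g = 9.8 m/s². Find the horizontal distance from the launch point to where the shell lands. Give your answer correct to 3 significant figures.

185 m

Components: v_x = 48.5 cos 23.1° = 44.61 m/s, v_y = 48.5 sin 23.1° = 19.03 m/s.
Vertical: 0 = 5.14 + 19.03 t − ½(9.8) t² ⇒ 4.900 t² − 19.03 t − 5.14 = 0.
t = [19.03 + √(362.1 + 100.7)] / 9.800 = 4.137 s.
Horizontal: R = v_x · t = 44.61 × 4.137 = 185 m.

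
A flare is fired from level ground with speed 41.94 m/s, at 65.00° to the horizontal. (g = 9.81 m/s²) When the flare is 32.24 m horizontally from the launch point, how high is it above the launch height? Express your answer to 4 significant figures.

52.91 m

v_x = 41.94 cos 65.00° = 17.725 m/s, v_y0 = 41.94 sin 65.00° = 38.011 m/s.
Time to reach x = 32.24 m: t = x / v_x = 32.24 / 17.725 = 1.8189 s.
y = v_y0 t − ½ g t² = 38.011×1.8189 − 4.905×1.8189² = 52.91 m.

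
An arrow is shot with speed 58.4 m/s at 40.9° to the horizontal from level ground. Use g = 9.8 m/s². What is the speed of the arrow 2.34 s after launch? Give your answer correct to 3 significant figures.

v_x = 58.4 cos 40.9° = 44.14 m/s (constant).
v_y(t) = 58.4 sin 40.9° − g t = 38.24 − 9.8 × 2.34 = 15.31 m/s.
Speed = √(v_x² + v_y²) = √(1948 + 234.4) = 46.7 m/s.

46.7 m/s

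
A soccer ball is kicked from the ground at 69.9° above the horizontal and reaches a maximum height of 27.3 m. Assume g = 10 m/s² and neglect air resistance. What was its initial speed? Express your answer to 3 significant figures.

At maximum height v_y = 0, so (v₀ sin θ)² = 2 g H.
v₀ sin 69.9° = √(2 × 10 × 27.3) = 23.37 m/s.
v₀ = 23.37 / sin 69.9° = 23.37 / 0.9391 = 24.9 m/s.

24.9 m/s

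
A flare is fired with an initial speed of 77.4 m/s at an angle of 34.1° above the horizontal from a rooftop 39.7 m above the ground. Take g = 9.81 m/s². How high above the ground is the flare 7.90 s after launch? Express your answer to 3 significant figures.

v_y0 = 77.4 sin 34.1° = 43.39 m/s.
y(t) = 39.7 + v_y0 t − ½ g t² = 39.7 + 43.39×7.90 − ½×9.81×7.90² = 76.4 m.

76.4 m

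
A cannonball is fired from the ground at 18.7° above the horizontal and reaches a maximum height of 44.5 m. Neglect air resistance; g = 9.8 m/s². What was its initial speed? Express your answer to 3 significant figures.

At maximum height v_y = 0, so (v₀ sin θ)² = 2 g H.
v₀ sin 18.7° = √(2 × 9.8 × 44.5) = 29.53 m/s.
v₀ = 29.53 / sin 18.7° = 29.53 / 0.3206 = 92.1 m/s.

92.1 m/s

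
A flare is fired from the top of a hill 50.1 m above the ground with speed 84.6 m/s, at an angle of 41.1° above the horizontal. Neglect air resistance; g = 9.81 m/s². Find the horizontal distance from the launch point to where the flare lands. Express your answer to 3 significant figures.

776 m

Components: v_x = 84.6 cos 41.1° = 63.75 m/s, v_y = 84.6 sin 41.1° = 55.61 m/s.
Vertical: 0 = 50.1 + 55.61 t − ½(9.81) t² ⇒ 4.905 t² − 55.61 t − 50.1 = 0.
t = [55.61 + √(3092 + 983.0)] / 9.810 = 12.18 s.
Horizontal: R = v_x · t = 63.75 × 12.18 = 776 m.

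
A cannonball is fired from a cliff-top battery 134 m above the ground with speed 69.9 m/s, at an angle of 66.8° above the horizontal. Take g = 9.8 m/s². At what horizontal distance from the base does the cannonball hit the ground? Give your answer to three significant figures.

411 m

Components: v_x = 69.9 cos 66.8° = 27.54 m/s, v_y = 69.9 sin 66.8° = 64.25 m/s.
Vertical: 0 = 134 + 64.25 t − ½(9.8) t² ⇒ 4.900 t² − 64.25 t − 134 = 0.
t = [64.25 + √(4128 + 2626)] / 9.800 = 14.94 s.
Horizontal: R = v_x · t = 27.54 × 14.94 = 411 m.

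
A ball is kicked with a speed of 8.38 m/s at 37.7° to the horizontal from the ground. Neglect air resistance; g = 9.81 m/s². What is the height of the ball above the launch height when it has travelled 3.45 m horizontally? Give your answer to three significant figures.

v_x = 8.38 cos 37.7° = 6.630 m/s, v_y0 = 8.38 sin 37.7° = 5.125 m/s.
Time to reach x = 3.45 m: t = x / v_x = 3.45 / 6.630 = 0.5204 s.
y = v_y0 t − ½ g t² = 5.125×0.5204 − 4.905×0.5204² = 1.34 m.

1.34 m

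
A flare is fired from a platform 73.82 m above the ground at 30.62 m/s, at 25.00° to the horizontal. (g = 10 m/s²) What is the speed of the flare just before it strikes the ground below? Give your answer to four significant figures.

v_x = 30.62 cos 25.00° = 27.751 m/s is unchanged throughout.
For the vertical component, v_y² = v_y0² + 2 g h = (12.941)² + 2×10×73.82 = 1643.9, so |v_y| = 40.545 m/s.
Impact speed = √(v_x² + v_y²) = √(770.12 + 1643.9) = 49.13 m/s.

49.13 m/s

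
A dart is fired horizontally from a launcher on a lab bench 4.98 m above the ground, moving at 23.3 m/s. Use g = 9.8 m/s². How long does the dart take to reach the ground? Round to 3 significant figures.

The horizontal speed doesn't affect the fall. With v_y0 = 0, h = ½ g t².
t = √(2 × 4.98 / 9.8) = √1.016 = 1.01 s.

1.01 s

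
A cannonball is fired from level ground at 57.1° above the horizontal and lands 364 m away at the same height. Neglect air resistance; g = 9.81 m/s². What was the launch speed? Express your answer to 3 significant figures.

62.6 m/s

On level ground, R = v₀² sin(2θ) / g, so v₀ = √(R g / sin 2θ).
sin(2 × 57.1°) = 0.9121.
v₀ = √(364 × 9.81 / 0.9121) = √3915 = 62.6 m/s.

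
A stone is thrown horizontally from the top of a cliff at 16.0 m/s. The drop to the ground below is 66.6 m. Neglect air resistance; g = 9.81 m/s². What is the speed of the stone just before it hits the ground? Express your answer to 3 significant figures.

Fall time: t = √(2 × 66.6 / 9.81) = 3.685 s.
At impact: v_x = 16.0 m/s (unchanged), v_y = g t = 9.81 × 3.685 = 36.15 m/s.
Speed = √(v_x² + v_y²) = √(256.0 + 1307) = 39.5 m/s.

39.5 m/s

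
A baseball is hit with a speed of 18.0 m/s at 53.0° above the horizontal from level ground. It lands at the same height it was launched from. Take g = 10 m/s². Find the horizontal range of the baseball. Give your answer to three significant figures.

31.1 m

Components: v_x = 18.0 cos 53.0° = 10.83 m/s, v_y = 18.0 sin 53.0° = 14.38 m/s.
Time of flight (same landing height): t = 2 v_y / g = 2 × 14.38 / 10 = 2.876 s.
Range: R = v_x · t = 10.83 × 2.876 = 31.1 m.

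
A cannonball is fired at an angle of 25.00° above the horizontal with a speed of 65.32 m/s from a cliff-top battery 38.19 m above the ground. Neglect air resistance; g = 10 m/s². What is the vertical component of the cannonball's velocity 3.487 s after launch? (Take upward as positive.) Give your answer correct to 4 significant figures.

-7.265 m/s

Initial vertical component: v_y0 = 65.32 sin 25.00° = 27.605 m/s.
v_y(t) = v_y0 − g t = 27.605 − 10 × 3.487 = -7.265 m/s.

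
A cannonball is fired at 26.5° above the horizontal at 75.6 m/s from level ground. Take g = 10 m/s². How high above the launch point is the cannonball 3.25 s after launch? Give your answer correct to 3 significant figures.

56.8 m

v_y0 = 75.6 sin 26.5° = 33.73 m/s.
y(t) = v_y0 t − ½ g t² = 33.73×3.25 − 5.000×3.25² = 56.8 m.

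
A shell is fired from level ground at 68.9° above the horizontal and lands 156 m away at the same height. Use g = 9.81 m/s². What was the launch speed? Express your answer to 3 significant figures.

On level ground, R = v₀² sin(2θ) / g, so v₀ = √(R g / sin 2θ).
sin(2 × 68.9°) = 0.6717.
v₀ = √(156 × 9.81 / 0.6717) = √2278 = 47.7 m/s.

47.7 m/s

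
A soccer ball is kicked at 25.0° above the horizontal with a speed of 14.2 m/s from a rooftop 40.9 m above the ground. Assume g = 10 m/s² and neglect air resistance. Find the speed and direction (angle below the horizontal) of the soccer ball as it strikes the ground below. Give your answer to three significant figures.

v_x = 14.2 cos 25.0° = 12.87 m/s (constant).
|v_y| at impact = √((6.001)² + 2×10×40.9) = 29.22 m/s.
Speed = √(12.87² + 29.22²) = 31.9 m/s; angle = arctan(29.22/12.87) = 66.2° below horizontal.

31.9 m/s at 66.2° below the horizontal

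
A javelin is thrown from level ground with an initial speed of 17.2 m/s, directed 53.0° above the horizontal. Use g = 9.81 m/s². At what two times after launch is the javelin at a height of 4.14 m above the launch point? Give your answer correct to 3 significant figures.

0.344 s and 2.46 s

v_y0 = 17.2 sin 53.0° = 13.74 m/s.
Set y = v_y0 t − ½ g t² = 4.14: 4.905 t² − 13.74 t + 4.14 = 0.
t = [13.74 ± √(188.8 − 81.23)] / 9.81 = (13.74 ± 10.37) / 9.81, giving t = 0.344 s or t = 2.46 s.
So the javelin is at 4.14 m at t = 0.344 s (rising) and t = 2.46 s (falling).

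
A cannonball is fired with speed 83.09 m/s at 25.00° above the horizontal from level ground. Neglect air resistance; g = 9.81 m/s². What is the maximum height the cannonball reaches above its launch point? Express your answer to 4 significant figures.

62.85 m

Vertical component of launch velocity: v_y = 83.09 sin 25.00° = 35.115 m/s.
At the highest point the vertical velocity is zero, so v_y² = 2 g h_max.
h_max = (35.115)² / (2 × 9.81) = 1233.1 / 19.62 = 62.85 m.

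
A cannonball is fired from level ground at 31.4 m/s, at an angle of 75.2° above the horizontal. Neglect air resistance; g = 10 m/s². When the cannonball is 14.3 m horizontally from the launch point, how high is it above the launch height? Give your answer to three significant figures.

38.2 m

v_x = 31.4 cos 75.2° = 8.021 m/s, v_y0 = 31.4 sin 75.2° = 30.36 m/s.
Time to reach x = 14.3 m: t = x / v_x = 14.3 / 8.021 = 1.783 s.
y = v_y0 t − ½ g t² = 30.36×1.783 − 5.000×1.783² = 38.2 m.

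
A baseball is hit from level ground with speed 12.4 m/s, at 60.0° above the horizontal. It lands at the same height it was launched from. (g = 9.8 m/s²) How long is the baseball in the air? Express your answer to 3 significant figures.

Vertical component: v_y = 12.4 sin 60.0° = 10.74 m/s.
For a projectile landing at launch height, time of flight is t = 2 v_y / g = 2 × 10.74 / 9.8 = 2.19 s.

2.19 s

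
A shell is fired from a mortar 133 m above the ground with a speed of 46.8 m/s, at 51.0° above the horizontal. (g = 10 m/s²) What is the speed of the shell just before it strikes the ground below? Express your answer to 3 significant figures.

69.6 m/s

v_x = 46.8 cos 51.0° = 29.45 m/s is unchanged throughout.
For the vertical component, v_y² = v_y0² + 2 g h = (36.37)² + 2×10×133 = 3983, so |v_y| = 63.11 m/s.
Impact speed = √(v_x² + v_y²) = √(867.3 + 3983) = 69.6 m/s.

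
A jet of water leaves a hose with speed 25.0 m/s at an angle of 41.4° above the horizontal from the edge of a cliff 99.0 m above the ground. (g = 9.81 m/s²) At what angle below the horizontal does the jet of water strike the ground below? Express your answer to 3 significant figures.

68.3°

v_x = 25.0 cos 41.4° = 18.75 m/s.
At impact |v_y| = √(v_y0² + 2 g h) = √(16.53² + 2×9.81×99.0) = 47.07 m/s.
Angle below horizontal = arctan(|v_y| / v_x) = arctan(47.07 / 18.75) = 68.3°.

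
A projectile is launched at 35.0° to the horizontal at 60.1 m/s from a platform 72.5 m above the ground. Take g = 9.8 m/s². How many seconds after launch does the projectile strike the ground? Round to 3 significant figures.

Vertical component: v_y = 60.1 sin 35.0° = 34.47 m/s.
Taking up as positive with launch at y = 72.5 m, landing at y = 0: 0 = 72.5 + 34.47 t − ½(9.8) t².
Solving 4.900 t² − 34.47 t − 72.5 = 0 gives t = [34.47 + √(34.47² + 4·4.900·72.5)] / 9.800 = 8.73 s.

8.73 s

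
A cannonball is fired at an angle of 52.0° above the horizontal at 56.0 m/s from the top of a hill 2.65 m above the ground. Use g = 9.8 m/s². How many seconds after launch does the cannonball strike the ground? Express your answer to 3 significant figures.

Vertical component: v_y = 56.0 sin 52.0° = 44.13 m/s.
Taking up as positive with launch at y = 2.65 m, landing at y = 0: 0 = 2.65 + 44.13 t − ½(9.8) t².
Solving 4.900 t² − 44.13 t − 2.65 = 0 gives t = [44.13 + √(44.13² + 4·4.900·2.65)] / 9.800 = 9.07 s.

9.07 s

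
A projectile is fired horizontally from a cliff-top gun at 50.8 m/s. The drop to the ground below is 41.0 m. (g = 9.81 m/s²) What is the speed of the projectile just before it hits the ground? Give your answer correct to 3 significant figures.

Fall time: t = √(2 × 41.0 / 9.81) = 2.891 s.
At impact: v_x = 50.8 m/s (unchanged), v_y = g t = 9.81 × 2.891 = 28.36 m/s.
Speed = √(v_x² + v_y²) = √(2581 + 804.3) = 58.2 m/s.

58.2 m/s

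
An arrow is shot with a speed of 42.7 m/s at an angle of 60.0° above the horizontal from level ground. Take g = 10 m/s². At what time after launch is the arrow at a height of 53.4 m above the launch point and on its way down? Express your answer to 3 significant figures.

5.43 s

v_y0 = 42.7 sin 60.0° = 36.98 m/s.
Set y = v_y0 t − ½ g t² = 53.4: 5.000 t² − 36.98 t + 53.4 = 0.
t = [36.98 ± √(1368 − 1068)] / 10 = (36.98 ± 17.32) / 10, giving t = 1.97 s or t = 5.43 s.
On the way down corresponds to the larger root: t = 5.43 s.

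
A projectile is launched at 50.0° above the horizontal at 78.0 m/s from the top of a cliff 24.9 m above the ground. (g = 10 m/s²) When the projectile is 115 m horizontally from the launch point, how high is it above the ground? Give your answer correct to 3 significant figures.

v_x = 78.0 cos 50.0° = 50.14 m/s, v_y0 = 78.0 sin 50.0° = 59.75 m/s.
Time to reach x = 115 m: t = x / v_x = 115 / 50.14 = 2.294 s.
y = 24.9 + v_y0 t − ½ g t² = 24.9 + 59.75×2.294 − 5.000×2.294² = 136 m.

136 m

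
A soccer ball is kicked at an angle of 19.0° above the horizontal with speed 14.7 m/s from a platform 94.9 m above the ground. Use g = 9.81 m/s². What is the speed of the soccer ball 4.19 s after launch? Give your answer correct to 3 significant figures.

38.9 m/s

v_x = 14.7 cos 19.0° = 13.90 m/s (constant).
v_y(t) = 14.7 sin 19.0° − g t = 4.786 − 9.81 × 4.19 = -36.32 m/s.
Speed = √(v_x² + v_y²) = √(193.2 + 1319) = 38.9 m/s.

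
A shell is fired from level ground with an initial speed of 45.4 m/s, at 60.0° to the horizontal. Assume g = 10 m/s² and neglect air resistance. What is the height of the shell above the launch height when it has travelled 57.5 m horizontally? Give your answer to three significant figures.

v_x = 45.4 cos 60.0° = 22.70 m/s, v_y0 = 45.4 sin 60.0° = 39.32 m/s.
Time to reach x = 57.5 m: t = x / v_x = 57.5 / 22.70 = 2.533 s.
y = v_y0 t − ½ g t² = 39.32×2.533 − 5.000×2.533² = 67.5 m.

67.5 m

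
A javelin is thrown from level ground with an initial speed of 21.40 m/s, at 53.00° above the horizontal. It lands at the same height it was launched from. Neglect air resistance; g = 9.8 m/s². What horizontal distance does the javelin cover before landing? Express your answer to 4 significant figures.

Components: v_x = 21.40 cos 53.00° = 12.879 m/s, v_y = 21.40 sin 53.00° = 17.091 m/s.
Time of flight (same landing height): t = 2 v_y / g = 2 × 17.091 / 9.8 = 3.4880 s.
Range: R = v_x · t = 12.879 × 3.4880 = 44.92 m.

44.92 m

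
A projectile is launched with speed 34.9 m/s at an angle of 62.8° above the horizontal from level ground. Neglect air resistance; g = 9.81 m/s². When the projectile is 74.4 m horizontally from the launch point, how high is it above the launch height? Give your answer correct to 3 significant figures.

38.1 m

v_x = 34.9 cos 62.8° = 15.95 m/s, v_y0 = 34.9 sin 62.8° = 31.04 m/s.
Time to reach x = 74.4 m: t = x / v_x = 74.4 / 15.95 = 4.665 s.
y = v_y0 t − ½ g t² = 31.04×4.665 − 4.905×4.665² = 38.1 m.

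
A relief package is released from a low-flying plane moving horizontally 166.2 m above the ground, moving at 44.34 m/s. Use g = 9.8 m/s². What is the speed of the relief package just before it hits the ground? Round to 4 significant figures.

72.27 m/s

Fall time: t = √(2 × 166.2 / 9.8) = 5.8239 s.
At impact: v_x = 44.34 m/s (unchanged), v_y = g t = 9.8 × 5.8239 = 57.074 m/s.
Speed = √(v_x² + v_y²) = √(1966.0 + 3257.4) = 72.27 m/s.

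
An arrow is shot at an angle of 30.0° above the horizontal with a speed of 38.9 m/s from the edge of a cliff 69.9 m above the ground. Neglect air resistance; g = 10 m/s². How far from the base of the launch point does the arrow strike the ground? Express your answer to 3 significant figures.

Components: v_x = 38.9 cos 30.0° = 33.69 m/s, v_y = 38.9 sin 30.0° = 19.45 m/s.
Vertical: 0 = 69.9 + 19.45 t − ½(10) t² ⇒ 5.000 t² − 19.45 t − 69.9 = 0.
t = [19.45 + √(378.3 + 1398)] / 10.00 = 6.160 s.
Horizontal: R = v_x · t = 33.69 × 6.160 = 208 m.

208 m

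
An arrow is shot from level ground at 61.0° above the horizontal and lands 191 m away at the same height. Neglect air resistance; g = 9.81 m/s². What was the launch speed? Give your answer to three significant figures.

47.0 m/s

On level ground, R = v₀² sin(2θ) / g, so v₀ = √(R g / sin 2θ).
sin(2 × 61.0°) = 0.8480.
v₀ = √(191 × 9.81 / 0.8480) = √2210 = 47.0 m/s.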